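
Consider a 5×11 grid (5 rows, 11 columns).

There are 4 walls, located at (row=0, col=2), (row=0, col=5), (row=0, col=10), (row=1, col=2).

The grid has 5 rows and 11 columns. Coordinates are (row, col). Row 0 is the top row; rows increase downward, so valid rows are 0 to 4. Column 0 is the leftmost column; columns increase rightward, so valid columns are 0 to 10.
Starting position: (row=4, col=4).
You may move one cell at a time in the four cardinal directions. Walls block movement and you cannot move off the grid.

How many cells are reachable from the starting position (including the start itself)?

BFS flood-fill from (row=4, col=4):
  Distance 0: (row=4, col=4)
  Distance 1: (row=3, col=4), (row=4, col=3), (row=4, col=5)
  Distance 2: (row=2, col=4), (row=3, col=3), (row=3, col=5), (row=4, col=2), (row=4, col=6)
  Distance 3: (row=1, col=4), (row=2, col=3), (row=2, col=5), (row=3, col=2), (row=3, col=6), (row=4, col=1), (row=4, col=7)
  Distance 4: (row=0, col=4), (row=1, col=3), (row=1, col=5), (row=2, col=2), (row=2, col=6), (row=3, col=1), (row=3, col=7), (row=4, col=0), (row=4, col=8)
  Distance 5: (row=0, col=3), (row=1, col=6), (row=2, col=1), (row=2, col=7), (row=3, col=0), (row=3, col=8), (row=4, col=9)
  Distance 6: (row=0, col=6), (row=1, col=1), (row=1, col=7), (row=2, col=0), (row=2, col=8), (row=3, col=9), (row=4, col=10)
  Distance 7: (row=0, col=1), (row=0, col=7), (row=1, col=0), (row=1, col=8), (row=2, col=9), (row=3, col=10)
  Distance 8: (row=0, col=0), (row=0, col=8), (row=1, col=9), (row=2, col=10)
  Distance 9: (row=0, col=9), (row=1, col=10)
Total reachable: 51 (grid has 51 open cells total)

Answer: Reachable cells: 51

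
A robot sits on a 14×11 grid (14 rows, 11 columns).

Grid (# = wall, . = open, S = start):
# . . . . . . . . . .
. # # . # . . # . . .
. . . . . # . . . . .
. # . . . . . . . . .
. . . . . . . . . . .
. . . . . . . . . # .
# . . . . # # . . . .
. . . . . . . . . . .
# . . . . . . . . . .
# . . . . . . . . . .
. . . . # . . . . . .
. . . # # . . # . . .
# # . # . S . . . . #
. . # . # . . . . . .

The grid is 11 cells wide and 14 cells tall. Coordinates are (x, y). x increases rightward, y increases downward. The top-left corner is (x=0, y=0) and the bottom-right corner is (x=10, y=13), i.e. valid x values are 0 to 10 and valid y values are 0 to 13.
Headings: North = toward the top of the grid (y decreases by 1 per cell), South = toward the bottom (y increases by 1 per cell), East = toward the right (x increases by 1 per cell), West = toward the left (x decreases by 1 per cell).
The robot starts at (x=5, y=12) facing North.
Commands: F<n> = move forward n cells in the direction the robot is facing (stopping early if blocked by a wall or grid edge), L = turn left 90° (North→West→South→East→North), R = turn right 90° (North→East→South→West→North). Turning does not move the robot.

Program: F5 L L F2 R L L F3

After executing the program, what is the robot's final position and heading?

Answer: Final position: (x=8, y=9), facing East

Derivation:
Start: (x=5, y=12), facing North
  F5: move forward 5, now at (x=5, y=7)
  L: turn left, now facing West
  L: turn left, now facing South
  F2: move forward 2, now at (x=5, y=9)
  R: turn right, now facing West
  L: turn left, now facing South
  L: turn left, now facing East
  F3: move forward 3, now at (x=8, y=9)
Final: (x=8, y=9), facing East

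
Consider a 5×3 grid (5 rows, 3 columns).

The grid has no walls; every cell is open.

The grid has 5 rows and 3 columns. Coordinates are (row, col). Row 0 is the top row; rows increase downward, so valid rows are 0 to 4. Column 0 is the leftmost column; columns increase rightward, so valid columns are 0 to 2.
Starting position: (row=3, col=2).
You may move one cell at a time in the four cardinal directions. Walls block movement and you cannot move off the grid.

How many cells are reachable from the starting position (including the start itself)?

BFS flood-fill from (row=3, col=2):
  Distance 0: (row=3, col=2)
  Distance 1: (row=2, col=2), (row=3, col=1), (row=4, col=2)
  Distance 2: (row=1, col=2), (row=2, col=1), (row=3, col=0), (row=4, col=1)
  Distance 3: (row=0, col=2), (row=1, col=1), (row=2, col=0), (row=4, col=0)
  Distance 4: (row=0, col=1), (row=1, col=0)
  Distance 5: (row=0, col=0)
Total reachable: 15 (grid has 15 open cells total)

Answer: Reachable cells: 15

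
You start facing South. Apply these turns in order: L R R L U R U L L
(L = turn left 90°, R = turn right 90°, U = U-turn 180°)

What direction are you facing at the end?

Answer: Final heading: East

Derivation:
Start: South
  L (left (90° counter-clockwise)) -> East
  R (right (90° clockwise)) -> South
  R (right (90° clockwise)) -> West
  L (left (90° counter-clockwise)) -> South
  U (U-turn (180°)) -> North
  R (right (90° clockwise)) -> East
  U (U-turn (180°)) -> West
  L (left (90° counter-clockwise)) -> South
  L (left (90° counter-clockwise)) -> East
Final: East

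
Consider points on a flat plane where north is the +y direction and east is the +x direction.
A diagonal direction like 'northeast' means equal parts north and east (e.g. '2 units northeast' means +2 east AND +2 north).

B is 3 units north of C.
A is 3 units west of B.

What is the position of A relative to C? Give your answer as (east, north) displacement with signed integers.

Answer: A is at (east=-3, north=3) relative to C.

Derivation:
Place C at the origin (east=0, north=0).
  B is 3 units north of C: delta (east=+0, north=+3); B at (east=0, north=3).
  A is 3 units west of B: delta (east=-3, north=+0); A at (east=-3, north=3).
Therefore A relative to C: (east=-3, north=3).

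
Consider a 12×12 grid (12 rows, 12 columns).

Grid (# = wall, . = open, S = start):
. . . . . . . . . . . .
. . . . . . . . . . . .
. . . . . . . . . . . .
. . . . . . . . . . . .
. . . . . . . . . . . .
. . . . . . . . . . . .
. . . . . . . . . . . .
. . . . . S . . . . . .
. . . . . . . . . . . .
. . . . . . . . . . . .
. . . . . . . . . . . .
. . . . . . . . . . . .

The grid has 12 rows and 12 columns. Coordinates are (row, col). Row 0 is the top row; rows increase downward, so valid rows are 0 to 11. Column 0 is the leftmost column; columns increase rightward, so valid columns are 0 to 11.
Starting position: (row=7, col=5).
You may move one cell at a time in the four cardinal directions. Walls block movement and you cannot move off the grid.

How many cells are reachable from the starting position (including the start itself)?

Answer: Reachable cells: 144

Derivation:
BFS flood-fill from (row=7, col=5):
  Distance 0: (row=7, col=5)
  Distance 1: (row=6, col=5), (row=7, col=4), (row=7, col=6), (row=8, col=5)
  Distance 2: (row=5, col=5), (row=6, col=4), (row=6, col=6), (row=7, col=3), (row=7, col=7), (row=8, col=4), (row=8, col=6), (row=9, col=5)
  Distance 3: (row=4, col=5), (row=5, col=4), (row=5, col=6), (row=6, col=3), (row=6, col=7), (row=7, col=2), (row=7, col=8), (row=8, col=3), (row=8, col=7), (row=9, col=4), (row=9, col=6), (row=10, col=5)
  Distance 4: (row=3, col=5), (row=4, col=4), (row=4, col=6), (row=5, col=3), (row=5, col=7), (row=6, col=2), (row=6, col=8), (row=7, col=1), (row=7, col=9), (row=8, col=2), (row=8, col=8), (row=9, col=3), (row=9, col=7), (row=10, col=4), (row=10, col=6), (row=11, col=5)
  Distance 5: (row=2, col=5), (row=3, col=4), (row=3, col=6), (row=4, col=3), (row=4, col=7), (row=5, col=2), (row=5, col=8), (row=6, col=1), (row=6, col=9), (row=7, col=0), (row=7, col=10), (row=8, col=1), (row=8, col=9), (row=9, col=2), (row=9, col=8), (row=10, col=3), (row=10, col=7), (row=11, col=4), (row=11, col=6)
  Distance 6: (row=1, col=5), (row=2, col=4), (row=2, col=6), (row=3, col=3), (row=3, col=7), (row=4, col=2), (row=4, col=8), (row=5, col=1), (row=5, col=9), (row=6, col=0), (row=6, col=10), (row=7, col=11), (row=8, col=0), (row=8, col=10), (row=9, col=1), (row=9, col=9), (row=10, col=2), (row=10, col=8), (row=11, col=3), (row=11, col=7)
  Distance 7: (row=0, col=5), (row=1, col=4), (row=1, col=6), (row=2, col=3), (row=2, col=7), (row=3, col=2), (row=3, col=8), (row=4, col=1), (row=4, col=9), (row=5, col=0), (row=5, col=10), (row=6, col=11), (row=8, col=11), (row=9, col=0), (row=9, col=10), (row=10, col=1), (row=10, col=9), (row=11, col=2), (row=11, col=8)
  Distance 8: (row=0, col=4), (row=0, col=6), (row=1, col=3), (row=1, col=7), (row=2, col=2), (row=2, col=8), (row=3, col=1), (row=3, col=9), (row=4, col=0), (row=4, col=10), (row=5, col=11), (row=9, col=11), (row=10, col=0), (row=10, col=10), (row=11, col=1), (row=11, col=9)
  Distance 9: (row=0, col=3), (row=0, col=7), (row=1, col=2), (row=1, col=8), (row=2, col=1), (row=2, col=9), (row=3, col=0), (row=3, col=10), (row=4, col=11), (row=10, col=11), (row=11, col=0), (row=11, col=10)
  Distance 10: (row=0, col=2), (row=0, col=8), (row=1, col=1), (row=1, col=9), (row=2, col=0), (row=2, col=10), (row=3, col=11), (row=11, col=11)
  Distance 11: (row=0, col=1), (row=0, col=9), (row=1, col=0), (row=1, col=10), (row=2, col=11)
  Distance 12: (row=0, col=0), (row=0, col=10), (row=1, col=11)
  Distance 13: (row=0, col=11)
Total reachable: 144 (grid has 144 open cells total)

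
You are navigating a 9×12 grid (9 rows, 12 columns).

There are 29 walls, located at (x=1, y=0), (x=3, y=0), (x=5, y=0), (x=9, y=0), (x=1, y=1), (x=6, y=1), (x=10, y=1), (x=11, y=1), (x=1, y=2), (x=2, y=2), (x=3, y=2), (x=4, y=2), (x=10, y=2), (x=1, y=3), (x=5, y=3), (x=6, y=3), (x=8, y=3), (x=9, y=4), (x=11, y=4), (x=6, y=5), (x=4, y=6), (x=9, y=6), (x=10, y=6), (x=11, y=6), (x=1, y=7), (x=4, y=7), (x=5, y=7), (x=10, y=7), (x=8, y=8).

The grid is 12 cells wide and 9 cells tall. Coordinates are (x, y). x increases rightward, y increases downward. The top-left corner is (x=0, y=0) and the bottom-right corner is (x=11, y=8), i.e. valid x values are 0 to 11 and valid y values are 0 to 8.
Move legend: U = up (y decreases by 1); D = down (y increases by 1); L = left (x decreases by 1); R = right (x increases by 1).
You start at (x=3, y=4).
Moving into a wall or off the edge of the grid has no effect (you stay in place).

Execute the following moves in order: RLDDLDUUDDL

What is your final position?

Start: (x=3, y=4)
  R (right): (x=3, y=4) -> (x=4, y=4)
  L (left): (x=4, y=4) -> (x=3, y=4)
  D (down): (x=3, y=4) -> (x=3, y=5)
  D (down): (x=3, y=5) -> (x=3, y=6)
  L (left): (x=3, y=6) -> (x=2, y=6)
  D (down): (x=2, y=6) -> (x=2, y=7)
  U (up): (x=2, y=7) -> (x=2, y=6)
  U (up): (x=2, y=6) -> (x=2, y=5)
  D (down): (x=2, y=5) -> (x=2, y=6)
  D (down): (x=2, y=6) -> (x=2, y=7)
  L (left): blocked, stay at (x=2, y=7)
Final: (x=2, y=7)

Answer: Final position: (x=2, y=7)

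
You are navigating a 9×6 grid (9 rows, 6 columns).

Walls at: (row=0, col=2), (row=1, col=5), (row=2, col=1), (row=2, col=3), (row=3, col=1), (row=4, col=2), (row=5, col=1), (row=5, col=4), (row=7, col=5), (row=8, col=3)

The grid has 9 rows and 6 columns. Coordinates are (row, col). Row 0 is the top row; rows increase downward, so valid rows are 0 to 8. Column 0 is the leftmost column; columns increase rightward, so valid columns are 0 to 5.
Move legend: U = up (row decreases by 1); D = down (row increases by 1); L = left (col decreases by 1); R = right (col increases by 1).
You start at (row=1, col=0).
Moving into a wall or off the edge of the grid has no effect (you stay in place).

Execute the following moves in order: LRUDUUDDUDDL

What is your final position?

Answer: Final position: (row=1, col=0)

Derivation:
Start: (row=1, col=0)
  L (left): blocked, stay at (row=1, col=0)
  R (right): (row=1, col=0) -> (row=1, col=1)
  U (up): (row=1, col=1) -> (row=0, col=1)
  D (down): (row=0, col=1) -> (row=1, col=1)
  U (up): (row=1, col=1) -> (row=0, col=1)
  U (up): blocked, stay at (row=0, col=1)
  D (down): (row=0, col=1) -> (row=1, col=1)
  D (down): blocked, stay at (row=1, col=1)
  U (up): (row=1, col=1) -> (row=0, col=1)
  D (down): (row=0, col=1) -> (row=1, col=1)
  D (down): blocked, stay at (row=1, col=1)
  L (left): (row=1, col=1) -> (row=1, col=0)
Final: (row=1, col=0)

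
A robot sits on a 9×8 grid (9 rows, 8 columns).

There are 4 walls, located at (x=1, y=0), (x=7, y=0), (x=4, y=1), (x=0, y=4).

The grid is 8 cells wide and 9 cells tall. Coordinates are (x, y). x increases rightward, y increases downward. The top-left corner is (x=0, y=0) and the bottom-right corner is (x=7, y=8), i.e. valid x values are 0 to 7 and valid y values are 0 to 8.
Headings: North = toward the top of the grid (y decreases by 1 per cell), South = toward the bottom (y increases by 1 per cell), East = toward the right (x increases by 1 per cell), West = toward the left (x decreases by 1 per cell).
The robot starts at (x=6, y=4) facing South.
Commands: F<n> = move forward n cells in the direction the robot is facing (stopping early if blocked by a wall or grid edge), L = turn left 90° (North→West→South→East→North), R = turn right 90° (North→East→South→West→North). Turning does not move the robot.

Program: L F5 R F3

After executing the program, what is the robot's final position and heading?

Start: (x=6, y=4), facing South
  L: turn left, now facing East
  F5: move forward 1/5 (blocked), now at (x=7, y=4)
  R: turn right, now facing South
  F3: move forward 3, now at (x=7, y=7)
Final: (x=7, y=7), facing South

Answer: Final position: (x=7, y=7), facing South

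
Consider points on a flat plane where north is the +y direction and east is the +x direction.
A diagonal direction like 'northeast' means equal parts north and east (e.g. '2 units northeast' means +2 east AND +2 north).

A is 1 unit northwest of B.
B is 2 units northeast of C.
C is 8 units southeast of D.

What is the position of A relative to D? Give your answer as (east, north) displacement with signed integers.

Answer: A is at (east=9, north=-5) relative to D.

Derivation:
Place D at the origin (east=0, north=0).
  C is 8 units southeast of D: delta (east=+8, north=-8); C at (east=8, north=-8).
  B is 2 units northeast of C: delta (east=+2, north=+2); B at (east=10, north=-6).
  A is 1 unit northwest of B: delta (east=-1, north=+1); A at (east=9, north=-5).
Therefore A relative to D: (east=9, north=-5).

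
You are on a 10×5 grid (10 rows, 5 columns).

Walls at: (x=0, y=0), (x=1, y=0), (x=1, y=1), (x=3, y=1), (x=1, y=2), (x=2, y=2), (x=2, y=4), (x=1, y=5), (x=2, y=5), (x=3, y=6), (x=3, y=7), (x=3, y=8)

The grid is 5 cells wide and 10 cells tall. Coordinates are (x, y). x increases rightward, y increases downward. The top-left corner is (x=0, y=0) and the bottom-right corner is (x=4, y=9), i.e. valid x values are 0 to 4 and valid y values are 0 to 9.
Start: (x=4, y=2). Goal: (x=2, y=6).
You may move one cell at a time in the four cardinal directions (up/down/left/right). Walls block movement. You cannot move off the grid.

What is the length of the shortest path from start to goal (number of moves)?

BFS from (x=4, y=2) until reaching (x=2, y=6):
  Distance 0: (x=4, y=2)
  Distance 1: (x=4, y=1), (x=3, y=2), (x=4, y=3)
  Distance 2: (x=4, y=0), (x=3, y=3), (x=4, y=4)
  Distance 3: (x=3, y=0), (x=2, y=3), (x=3, y=4), (x=4, y=5)
  Distance 4: (x=2, y=0), (x=1, y=3), (x=3, y=5), (x=4, y=6)
  Distance 5: (x=2, y=1), (x=0, y=3), (x=1, y=4), (x=4, y=7)
  Distance 6: (x=0, y=2), (x=0, y=4), (x=4, y=8)
  Distance 7: (x=0, y=1), (x=0, y=5), (x=4, y=9)
  Distance 8: (x=0, y=6), (x=3, y=9)
  Distance 9: (x=1, y=6), (x=0, y=7), (x=2, y=9)
  Distance 10: (x=2, y=6), (x=1, y=7), (x=0, y=8), (x=2, y=8), (x=1, y=9)  <- goal reached here
One shortest path (10 moves): (x=4, y=2) -> (x=3, y=2) -> (x=3, y=3) -> (x=2, y=3) -> (x=1, y=3) -> (x=0, y=3) -> (x=0, y=4) -> (x=0, y=5) -> (x=0, y=6) -> (x=1, y=6) -> (x=2, y=6)

Answer: Shortest path length: 10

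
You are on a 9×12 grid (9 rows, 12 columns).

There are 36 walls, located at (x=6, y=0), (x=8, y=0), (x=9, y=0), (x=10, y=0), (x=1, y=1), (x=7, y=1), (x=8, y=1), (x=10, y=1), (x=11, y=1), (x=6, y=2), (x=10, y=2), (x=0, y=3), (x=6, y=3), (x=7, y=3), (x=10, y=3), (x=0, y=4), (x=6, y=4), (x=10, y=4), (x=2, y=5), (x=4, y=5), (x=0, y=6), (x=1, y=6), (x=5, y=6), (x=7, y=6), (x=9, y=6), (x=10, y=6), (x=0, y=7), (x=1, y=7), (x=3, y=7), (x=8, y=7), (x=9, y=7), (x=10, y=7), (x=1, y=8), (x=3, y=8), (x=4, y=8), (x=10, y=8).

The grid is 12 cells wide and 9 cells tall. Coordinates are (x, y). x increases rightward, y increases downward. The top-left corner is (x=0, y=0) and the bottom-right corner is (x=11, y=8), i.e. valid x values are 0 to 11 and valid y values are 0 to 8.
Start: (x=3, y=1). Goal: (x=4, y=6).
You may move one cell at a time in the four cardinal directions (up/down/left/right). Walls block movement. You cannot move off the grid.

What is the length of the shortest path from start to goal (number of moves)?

Answer: Shortest path length: 6

Derivation:
BFS from (x=3, y=1) until reaching (x=4, y=6):
  Distance 0: (x=3, y=1)
  Distance 1: (x=3, y=0), (x=2, y=1), (x=4, y=1), (x=3, y=2)
  Distance 2: (x=2, y=0), (x=4, y=0), (x=5, y=1), (x=2, y=2), (x=4, y=2), (x=3, y=3)
  Distance 3: (x=1, y=0), (x=5, y=0), (x=6, y=1), (x=1, y=2), (x=5, y=2), (x=2, y=3), (x=4, y=3), (x=3, y=4)
  Distance 4: (x=0, y=0), (x=0, y=2), (x=1, y=3), (x=5, y=3), (x=2, y=4), (x=4, y=4), (x=3, y=5)
  Distance 5: (x=0, y=1), (x=1, y=4), (x=5, y=4), (x=3, y=6)
  Distance 6: (x=1, y=5), (x=5, y=5), (x=2, y=6), (x=4, y=6)  <- goal reached here
One shortest path (6 moves): (x=3, y=1) -> (x=3, y=2) -> (x=3, y=3) -> (x=3, y=4) -> (x=3, y=5) -> (x=3, y=6) -> (x=4, y=6)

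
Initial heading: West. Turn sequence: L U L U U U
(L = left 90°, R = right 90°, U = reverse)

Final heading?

Start: West
  L (left (90° counter-clockwise)) -> South
  U (U-turn (180°)) -> North
  L (left (90° counter-clockwise)) -> West
  U (U-turn (180°)) -> East
  U (U-turn (180°)) -> West
  U (U-turn (180°)) -> East
Final: East

Answer: Final heading: East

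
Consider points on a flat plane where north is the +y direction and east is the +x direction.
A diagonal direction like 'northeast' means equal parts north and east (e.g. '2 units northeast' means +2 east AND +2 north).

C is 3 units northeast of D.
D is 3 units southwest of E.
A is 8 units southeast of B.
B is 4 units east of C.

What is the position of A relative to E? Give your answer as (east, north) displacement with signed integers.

Answer: A is at (east=12, north=-8) relative to E.

Derivation:
Place E at the origin (east=0, north=0).
  D is 3 units southwest of E: delta (east=-3, north=-3); D at (east=-3, north=-3).
  C is 3 units northeast of D: delta (east=+3, north=+3); C at (east=0, north=0).
  B is 4 units east of C: delta (east=+4, north=+0); B at (east=4, north=0).
  A is 8 units southeast of B: delta (east=+8, north=-8); A at (east=12, north=-8).
Therefore A relative to E: (east=12, north=-8).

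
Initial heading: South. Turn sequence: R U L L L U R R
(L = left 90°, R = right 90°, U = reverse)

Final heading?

Answer: Final heading: South

Derivation:
Start: South
  R (right (90° clockwise)) -> West
  U (U-turn (180°)) -> East
  L (left (90° counter-clockwise)) -> North
  L (left (90° counter-clockwise)) -> West
  L (left (90° counter-clockwise)) -> South
  U (U-turn (180°)) -> North
  R (right (90° clockwise)) -> East
  R (right (90° clockwise)) -> South
Final: South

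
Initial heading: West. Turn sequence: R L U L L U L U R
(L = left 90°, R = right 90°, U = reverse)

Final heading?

Start: West
  R (right (90° clockwise)) -> North
  L (left (90° counter-clockwise)) -> West
  U (U-turn (180°)) -> East
  L (left (90° counter-clockwise)) -> North
  L (left (90° counter-clockwise)) -> West
  U (U-turn (180°)) -> East
  L (left (90° counter-clockwise)) -> North
  U (U-turn (180°)) -> South
  R (right (90° clockwise)) -> West
Final: West

Answer: Final heading: West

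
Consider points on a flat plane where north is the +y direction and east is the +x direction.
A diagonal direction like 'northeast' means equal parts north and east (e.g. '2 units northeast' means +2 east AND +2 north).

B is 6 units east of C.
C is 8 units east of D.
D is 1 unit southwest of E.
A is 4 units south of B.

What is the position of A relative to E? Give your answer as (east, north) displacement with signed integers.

Answer: A is at (east=13, north=-5) relative to E.

Derivation:
Place E at the origin (east=0, north=0).
  D is 1 unit southwest of E: delta (east=-1, north=-1); D at (east=-1, north=-1).
  C is 8 units east of D: delta (east=+8, north=+0); C at (east=7, north=-1).
  B is 6 units east of C: delta (east=+6, north=+0); B at (east=13, north=-1).
  A is 4 units south of B: delta (east=+0, north=-4); A at (east=13, north=-5).
Therefore A relative to E: (east=13, north=-5).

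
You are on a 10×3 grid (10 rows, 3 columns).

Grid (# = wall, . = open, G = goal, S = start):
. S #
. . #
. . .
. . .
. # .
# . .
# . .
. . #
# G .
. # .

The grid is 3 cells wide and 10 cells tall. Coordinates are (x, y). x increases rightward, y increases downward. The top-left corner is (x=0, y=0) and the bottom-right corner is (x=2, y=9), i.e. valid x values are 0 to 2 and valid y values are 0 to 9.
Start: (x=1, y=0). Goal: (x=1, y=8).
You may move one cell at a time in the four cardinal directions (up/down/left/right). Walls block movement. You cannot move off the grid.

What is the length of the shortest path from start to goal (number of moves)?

Answer: Shortest path length: 10

Derivation:
BFS from (x=1, y=0) until reaching (x=1, y=8):
  Distance 0: (x=1, y=0)
  Distance 1: (x=0, y=0), (x=1, y=1)
  Distance 2: (x=0, y=1), (x=1, y=2)
  Distance 3: (x=0, y=2), (x=2, y=2), (x=1, y=3)
  Distance 4: (x=0, y=3), (x=2, y=3)
  Distance 5: (x=0, y=4), (x=2, y=4)
  Distance 6: (x=2, y=5)
  Distance 7: (x=1, y=5), (x=2, y=6)
  Distance 8: (x=1, y=6)
  Distance 9: (x=1, y=7)
  Distance 10: (x=0, y=7), (x=1, y=8)  <- goal reached here
One shortest path (10 moves): (x=1, y=0) -> (x=1, y=1) -> (x=1, y=2) -> (x=2, y=2) -> (x=2, y=3) -> (x=2, y=4) -> (x=2, y=5) -> (x=1, y=5) -> (x=1, y=6) -> (x=1, y=7) -> (x=1, y=8)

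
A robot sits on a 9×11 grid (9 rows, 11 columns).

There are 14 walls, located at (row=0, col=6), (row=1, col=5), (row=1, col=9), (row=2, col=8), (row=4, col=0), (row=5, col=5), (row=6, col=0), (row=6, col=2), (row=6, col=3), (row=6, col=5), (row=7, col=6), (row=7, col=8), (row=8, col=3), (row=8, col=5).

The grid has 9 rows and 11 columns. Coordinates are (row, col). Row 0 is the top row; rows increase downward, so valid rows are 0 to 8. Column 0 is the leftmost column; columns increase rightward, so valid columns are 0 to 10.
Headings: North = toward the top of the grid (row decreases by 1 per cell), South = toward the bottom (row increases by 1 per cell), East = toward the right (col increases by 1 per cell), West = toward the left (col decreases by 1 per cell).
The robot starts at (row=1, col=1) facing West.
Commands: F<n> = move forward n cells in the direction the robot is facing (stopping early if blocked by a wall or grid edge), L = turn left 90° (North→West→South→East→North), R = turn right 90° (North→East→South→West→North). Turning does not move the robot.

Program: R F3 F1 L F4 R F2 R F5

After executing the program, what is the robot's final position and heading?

Answer: Final position: (row=0, col=5), facing East

Derivation:
Start: (row=1, col=1), facing West
  R: turn right, now facing North
  F3: move forward 1/3 (blocked), now at (row=0, col=1)
  F1: move forward 0/1 (blocked), now at (row=0, col=1)
  L: turn left, now facing West
  F4: move forward 1/4 (blocked), now at (row=0, col=0)
  R: turn right, now facing North
  F2: move forward 0/2 (blocked), now at (row=0, col=0)
  R: turn right, now facing East
  F5: move forward 5, now at (row=0, col=5)
Final: (row=0, col=5), facing East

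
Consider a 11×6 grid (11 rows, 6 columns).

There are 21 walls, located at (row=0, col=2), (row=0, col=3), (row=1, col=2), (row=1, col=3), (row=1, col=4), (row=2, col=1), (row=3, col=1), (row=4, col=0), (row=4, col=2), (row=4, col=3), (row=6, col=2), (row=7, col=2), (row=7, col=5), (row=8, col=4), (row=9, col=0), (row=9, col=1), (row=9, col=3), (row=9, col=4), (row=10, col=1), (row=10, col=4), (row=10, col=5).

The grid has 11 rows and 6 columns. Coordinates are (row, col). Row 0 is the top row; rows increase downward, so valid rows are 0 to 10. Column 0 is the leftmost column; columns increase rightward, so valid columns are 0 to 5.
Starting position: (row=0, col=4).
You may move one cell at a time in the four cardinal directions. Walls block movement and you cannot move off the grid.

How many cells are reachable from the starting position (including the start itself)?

BFS flood-fill from (row=0, col=4):
  Distance 0: (row=0, col=4)
  Distance 1: (row=0, col=5)
  Distance 2: (row=1, col=5)
  Distance 3: (row=2, col=5)
  Distance 4: (row=2, col=4), (row=3, col=5)
  Distance 5: (row=2, col=3), (row=3, col=4), (row=4, col=5)
  Distance 6: (row=2, col=2), (row=3, col=3), (row=4, col=4), (row=5, col=5)
  Distance 7: (row=3, col=2), (row=5, col=4), (row=6, col=5)
  Distance 8: (row=5, col=3), (row=6, col=4)
  Distance 9: (row=5, col=2), (row=6, col=3), (row=7, col=4)
  Distance 10: (row=5, col=1), (row=7, col=3)
  Distance 11: (row=4, col=1), (row=5, col=0), (row=6, col=1), (row=8, col=3)
  Distance 12: (row=6, col=0), (row=7, col=1), (row=8, col=2)
  Distance 13: (row=7, col=0), (row=8, col=1), (row=9, col=2)
  Distance 14: (row=8, col=0), (row=10, col=2)
  Distance 15: (row=10, col=3)
Total reachable: 36 (grid has 45 open cells total)

Answer: Reachable cells: 36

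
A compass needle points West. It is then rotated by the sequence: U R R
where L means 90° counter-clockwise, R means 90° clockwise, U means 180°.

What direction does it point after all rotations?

Start: West
  U (U-turn (180°)) -> East
  R (right (90° clockwise)) -> South
  R (right (90° clockwise)) -> West
Final: West

Answer: Final heading: West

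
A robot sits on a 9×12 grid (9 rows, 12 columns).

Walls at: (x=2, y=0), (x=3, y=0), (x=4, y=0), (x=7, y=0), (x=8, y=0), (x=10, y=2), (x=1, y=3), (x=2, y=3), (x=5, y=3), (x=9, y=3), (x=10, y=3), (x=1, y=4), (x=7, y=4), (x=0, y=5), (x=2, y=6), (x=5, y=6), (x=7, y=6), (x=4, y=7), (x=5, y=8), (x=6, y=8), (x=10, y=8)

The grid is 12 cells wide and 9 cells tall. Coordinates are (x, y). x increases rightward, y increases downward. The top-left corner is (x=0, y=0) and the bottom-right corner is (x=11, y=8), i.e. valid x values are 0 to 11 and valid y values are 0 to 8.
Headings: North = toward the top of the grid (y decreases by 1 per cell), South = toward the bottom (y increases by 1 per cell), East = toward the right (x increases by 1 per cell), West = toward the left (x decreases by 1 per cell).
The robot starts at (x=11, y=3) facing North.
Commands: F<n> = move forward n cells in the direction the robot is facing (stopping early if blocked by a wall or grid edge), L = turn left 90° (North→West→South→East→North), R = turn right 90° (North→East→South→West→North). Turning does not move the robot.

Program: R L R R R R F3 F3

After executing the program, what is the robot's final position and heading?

Start: (x=11, y=3), facing North
  R: turn right, now facing East
  L: turn left, now facing North
  R: turn right, now facing East
  R: turn right, now facing South
  R: turn right, now facing West
  R: turn right, now facing North
  F3: move forward 3, now at (x=11, y=0)
  F3: move forward 0/3 (blocked), now at (x=11, y=0)
Final: (x=11, y=0), facing North

Answer: Final position: (x=11, y=0), facing North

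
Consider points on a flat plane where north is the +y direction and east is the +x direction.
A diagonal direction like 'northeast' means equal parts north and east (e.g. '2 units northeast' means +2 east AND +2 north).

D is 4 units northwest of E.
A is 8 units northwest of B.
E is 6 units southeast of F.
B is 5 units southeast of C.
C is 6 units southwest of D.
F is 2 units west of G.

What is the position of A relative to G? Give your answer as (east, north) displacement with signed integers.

Place G at the origin (east=0, north=0).
  F is 2 units west of G: delta (east=-2, north=+0); F at (east=-2, north=0).
  E is 6 units southeast of F: delta (east=+6, north=-6); E at (east=4, north=-6).
  D is 4 units northwest of E: delta (east=-4, north=+4); D at (east=0, north=-2).
  C is 6 units southwest of D: delta (east=-6, north=-6); C at (east=-6, north=-8).
  B is 5 units southeast of C: delta (east=+5, north=-5); B at (east=-1, north=-13).
  A is 8 units northwest of B: delta (east=-8, north=+8); A at (east=-9, north=-5).
Therefore A relative to G: (east=-9, north=-5).

Answer: A is at (east=-9, north=-5) relative to G.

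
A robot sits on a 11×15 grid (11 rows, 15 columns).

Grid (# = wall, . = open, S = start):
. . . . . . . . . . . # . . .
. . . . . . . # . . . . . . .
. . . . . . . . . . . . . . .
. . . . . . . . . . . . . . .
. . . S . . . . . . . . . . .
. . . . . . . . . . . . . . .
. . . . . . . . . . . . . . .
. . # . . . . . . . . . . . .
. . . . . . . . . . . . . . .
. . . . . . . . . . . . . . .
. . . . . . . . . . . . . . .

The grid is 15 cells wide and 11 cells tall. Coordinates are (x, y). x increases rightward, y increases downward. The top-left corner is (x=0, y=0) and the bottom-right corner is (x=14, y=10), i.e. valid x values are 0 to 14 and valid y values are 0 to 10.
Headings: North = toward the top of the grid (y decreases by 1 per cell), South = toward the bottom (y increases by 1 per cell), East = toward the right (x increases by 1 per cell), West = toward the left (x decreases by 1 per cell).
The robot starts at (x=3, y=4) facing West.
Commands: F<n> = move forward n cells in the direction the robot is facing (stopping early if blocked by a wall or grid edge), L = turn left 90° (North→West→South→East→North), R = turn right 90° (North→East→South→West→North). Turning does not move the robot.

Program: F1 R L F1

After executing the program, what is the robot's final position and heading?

Answer: Final position: (x=1, y=4), facing West

Derivation:
Start: (x=3, y=4), facing West
  F1: move forward 1, now at (x=2, y=4)
  R: turn right, now facing North
  L: turn left, now facing West
  F1: move forward 1, now at (x=1, y=4)
Final: (x=1, y=4), facing West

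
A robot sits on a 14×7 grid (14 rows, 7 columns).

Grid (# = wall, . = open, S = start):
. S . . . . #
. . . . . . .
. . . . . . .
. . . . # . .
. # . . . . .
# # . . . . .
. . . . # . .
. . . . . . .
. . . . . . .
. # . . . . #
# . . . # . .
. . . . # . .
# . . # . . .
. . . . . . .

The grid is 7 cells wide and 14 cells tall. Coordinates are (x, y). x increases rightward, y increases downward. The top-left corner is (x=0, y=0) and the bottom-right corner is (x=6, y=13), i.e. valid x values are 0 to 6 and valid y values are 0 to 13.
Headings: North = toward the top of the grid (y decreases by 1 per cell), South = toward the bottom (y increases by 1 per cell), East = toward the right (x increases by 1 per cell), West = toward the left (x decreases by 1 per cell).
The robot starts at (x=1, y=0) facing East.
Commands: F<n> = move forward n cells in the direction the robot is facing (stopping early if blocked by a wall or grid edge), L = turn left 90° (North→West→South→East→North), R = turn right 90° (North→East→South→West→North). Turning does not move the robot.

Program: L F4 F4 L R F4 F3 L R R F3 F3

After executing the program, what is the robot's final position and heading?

Answer: Final position: (x=5, y=0), facing East

Derivation:
Start: (x=1, y=0), facing East
  L: turn left, now facing North
  F4: move forward 0/4 (blocked), now at (x=1, y=0)
  F4: move forward 0/4 (blocked), now at (x=1, y=0)
  L: turn left, now facing West
  R: turn right, now facing North
  F4: move forward 0/4 (blocked), now at (x=1, y=0)
  F3: move forward 0/3 (blocked), now at (x=1, y=0)
  L: turn left, now facing West
  R: turn right, now facing North
  R: turn right, now facing East
  F3: move forward 3, now at (x=4, y=0)
  F3: move forward 1/3 (blocked), now at (x=5, y=0)
Final: (x=5, y=0), facing East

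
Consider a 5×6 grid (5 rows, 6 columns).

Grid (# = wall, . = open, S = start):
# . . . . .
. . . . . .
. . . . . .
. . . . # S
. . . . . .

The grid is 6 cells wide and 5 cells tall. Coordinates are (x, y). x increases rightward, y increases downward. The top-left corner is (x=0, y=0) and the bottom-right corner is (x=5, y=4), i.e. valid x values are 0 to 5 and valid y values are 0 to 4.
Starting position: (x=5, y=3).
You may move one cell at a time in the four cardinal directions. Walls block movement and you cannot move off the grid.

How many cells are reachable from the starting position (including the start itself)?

BFS flood-fill from (x=5, y=3):
  Distance 0: (x=5, y=3)
  Distance 1: (x=5, y=2), (x=5, y=4)
  Distance 2: (x=5, y=1), (x=4, y=2), (x=4, y=4)
  Distance 3: (x=5, y=0), (x=4, y=1), (x=3, y=2), (x=3, y=4)
  Distance 4: (x=4, y=0), (x=3, y=1), (x=2, y=2), (x=3, y=3), (x=2, y=4)
  Distance 5: (x=3, y=0), (x=2, y=1), (x=1, y=2), (x=2, y=3), (x=1, y=4)
  Distance 6: (x=2, y=0), (x=1, y=1), (x=0, y=2), (x=1, y=3), (x=0, y=4)
  Distance 7: (x=1, y=0), (x=0, y=1), (x=0, y=3)
Total reachable: 28 (grid has 28 open cells total)

Answer: Reachable cells: 28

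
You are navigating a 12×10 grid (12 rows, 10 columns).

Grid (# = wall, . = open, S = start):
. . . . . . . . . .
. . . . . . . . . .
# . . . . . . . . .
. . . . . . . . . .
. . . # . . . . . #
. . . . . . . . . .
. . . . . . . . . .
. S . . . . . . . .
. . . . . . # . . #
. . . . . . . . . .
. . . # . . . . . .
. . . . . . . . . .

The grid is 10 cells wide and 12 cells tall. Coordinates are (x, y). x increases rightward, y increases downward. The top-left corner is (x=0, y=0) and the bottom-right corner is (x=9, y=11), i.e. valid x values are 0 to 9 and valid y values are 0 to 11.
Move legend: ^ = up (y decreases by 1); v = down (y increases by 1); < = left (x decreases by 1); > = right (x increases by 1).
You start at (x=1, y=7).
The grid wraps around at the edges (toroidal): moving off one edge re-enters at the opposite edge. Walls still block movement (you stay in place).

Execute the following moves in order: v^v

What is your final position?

Start: (x=1, y=7)
  v (down): (x=1, y=7) -> (x=1, y=8)
  ^ (up): (x=1, y=8) -> (x=1, y=7)
  v (down): (x=1, y=7) -> (x=1, y=8)
Final: (x=1, y=8)

Answer: Final position: (x=1, y=8)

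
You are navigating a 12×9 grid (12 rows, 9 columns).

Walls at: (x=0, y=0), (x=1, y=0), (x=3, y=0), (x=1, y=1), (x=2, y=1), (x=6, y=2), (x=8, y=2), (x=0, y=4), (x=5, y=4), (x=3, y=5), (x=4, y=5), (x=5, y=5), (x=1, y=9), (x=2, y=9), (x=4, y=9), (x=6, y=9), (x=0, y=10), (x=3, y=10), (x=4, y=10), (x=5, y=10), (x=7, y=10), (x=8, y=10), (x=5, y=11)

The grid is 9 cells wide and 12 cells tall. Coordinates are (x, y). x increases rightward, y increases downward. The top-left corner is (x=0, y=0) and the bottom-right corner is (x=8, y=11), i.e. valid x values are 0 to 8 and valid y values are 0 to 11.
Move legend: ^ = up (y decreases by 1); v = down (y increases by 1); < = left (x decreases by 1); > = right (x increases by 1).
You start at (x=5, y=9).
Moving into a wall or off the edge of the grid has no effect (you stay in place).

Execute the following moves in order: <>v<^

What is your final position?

Answer: Final position: (x=5, y=8)

Derivation:
Start: (x=5, y=9)
  < (left): blocked, stay at (x=5, y=9)
  > (right): blocked, stay at (x=5, y=9)
  v (down): blocked, stay at (x=5, y=9)
  < (left): blocked, stay at (x=5, y=9)
  ^ (up): (x=5, y=9) -> (x=5, y=8)
Final: (x=5, y=8)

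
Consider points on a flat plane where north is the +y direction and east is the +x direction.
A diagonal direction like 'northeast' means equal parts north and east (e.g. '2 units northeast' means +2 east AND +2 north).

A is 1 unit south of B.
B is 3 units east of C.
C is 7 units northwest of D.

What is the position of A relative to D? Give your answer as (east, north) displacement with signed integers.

Answer: A is at (east=-4, north=6) relative to D.

Derivation:
Place D at the origin (east=0, north=0).
  C is 7 units northwest of D: delta (east=-7, north=+7); C at (east=-7, north=7).
  B is 3 units east of C: delta (east=+3, north=+0); B at (east=-4, north=7).
  A is 1 unit south of B: delta (east=+0, north=-1); A at (east=-4, north=6).
Therefore A relative to D: (east=-4, north=6).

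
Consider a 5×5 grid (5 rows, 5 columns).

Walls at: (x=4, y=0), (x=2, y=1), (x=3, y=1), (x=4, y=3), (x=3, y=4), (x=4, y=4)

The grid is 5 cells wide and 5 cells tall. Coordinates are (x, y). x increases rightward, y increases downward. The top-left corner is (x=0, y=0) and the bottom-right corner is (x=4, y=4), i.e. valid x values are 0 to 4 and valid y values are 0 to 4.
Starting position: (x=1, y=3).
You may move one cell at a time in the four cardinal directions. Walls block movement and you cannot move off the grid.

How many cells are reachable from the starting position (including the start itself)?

BFS flood-fill from (x=1, y=3):
  Distance 0: (x=1, y=3)
  Distance 1: (x=1, y=2), (x=0, y=3), (x=2, y=3), (x=1, y=4)
  Distance 2: (x=1, y=1), (x=0, y=2), (x=2, y=2), (x=3, y=3), (x=0, y=4), (x=2, y=4)
  Distance 3: (x=1, y=0), (x=0, y=1), (x=3, y=2)
  Distance 4: (x=0, y=0), (x=2, y=0), (x=4, y=2)
  Distance 5: (x=3, y=0), (x=4, y=1)
Total reachable: 19 (grid has 19 open cells total)

Answer: Reachable cells: 19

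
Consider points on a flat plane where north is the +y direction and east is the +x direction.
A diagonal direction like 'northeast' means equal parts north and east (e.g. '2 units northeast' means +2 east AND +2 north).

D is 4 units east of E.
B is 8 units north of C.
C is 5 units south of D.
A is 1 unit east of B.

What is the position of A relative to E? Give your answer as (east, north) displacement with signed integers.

Place E at the origin (east=0, north=0).
  D is 4 units east of E: delta (east=+4, north=+0); D at (east=4, north=0).
  C is 5 units south of D: delta (east=+0, north=-5); C at (east=4, north=-5).
  B is 8 units north of C: delta (east=+0, north=+8); B at (east=4, north=3).
  A is 1 unit east of B: delta (east=+1, north=+0); A at (east=5, north=3).
Therefore A relative to E: (east=5, north=3).

Answer: A is at (east=5, north=3) relative to E.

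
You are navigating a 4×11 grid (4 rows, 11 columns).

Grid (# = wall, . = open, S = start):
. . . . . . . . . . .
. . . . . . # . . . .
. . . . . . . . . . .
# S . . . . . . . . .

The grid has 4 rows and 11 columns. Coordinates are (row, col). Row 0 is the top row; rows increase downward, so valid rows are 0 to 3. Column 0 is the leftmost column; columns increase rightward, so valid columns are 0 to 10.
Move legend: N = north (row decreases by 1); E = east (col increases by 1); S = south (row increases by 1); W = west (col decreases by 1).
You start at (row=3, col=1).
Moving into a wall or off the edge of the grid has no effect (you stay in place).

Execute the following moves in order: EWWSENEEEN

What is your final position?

Start: (row=3, col=1)
  E (east): (row=3, col=1) -> (row=3, col=2)
  W (west): (row=3, col=2) -> (row=3, col=1)
  W (west): blocked, stay at (row=3, col=1)
  S (south): blocked, stay at (row=3, col=1)
  E (east): (row=3, col=1) -> (row=3, col=2)
  N (north): (row=3, col=2) -> (row=2, col=2)
  E (east): (row=2, col=2) -> (row=2, col=3)
  E (east): (row=2, col=3) -> (row=2, col=4)
  E (east): (row=2, col=4) -> (row=2, col=5)
  N (north): (row=2, col=5) -> (row=1, col=5)
Final: (row=1, col=5)

Answer: Final position: (row=1, col=5)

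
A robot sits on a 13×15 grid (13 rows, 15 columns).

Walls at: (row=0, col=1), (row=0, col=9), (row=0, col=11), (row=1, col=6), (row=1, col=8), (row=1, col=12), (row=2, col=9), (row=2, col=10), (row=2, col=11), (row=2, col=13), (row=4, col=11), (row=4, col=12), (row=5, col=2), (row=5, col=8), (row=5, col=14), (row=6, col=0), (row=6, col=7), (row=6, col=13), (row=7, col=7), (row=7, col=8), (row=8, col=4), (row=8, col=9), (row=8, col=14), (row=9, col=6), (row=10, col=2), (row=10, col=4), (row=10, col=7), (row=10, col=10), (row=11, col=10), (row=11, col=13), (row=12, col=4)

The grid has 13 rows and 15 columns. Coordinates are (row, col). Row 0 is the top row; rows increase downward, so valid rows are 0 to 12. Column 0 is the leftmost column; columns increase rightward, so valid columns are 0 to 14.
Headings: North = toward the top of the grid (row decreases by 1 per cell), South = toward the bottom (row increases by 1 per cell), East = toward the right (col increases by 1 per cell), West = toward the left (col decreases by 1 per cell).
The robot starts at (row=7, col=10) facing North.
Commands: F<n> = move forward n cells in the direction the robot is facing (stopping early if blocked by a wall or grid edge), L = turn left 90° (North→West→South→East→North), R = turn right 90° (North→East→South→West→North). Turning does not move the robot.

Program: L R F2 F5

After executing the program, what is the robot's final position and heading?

Start: (row=7, col=10), facing North
  L: turn left, now facing West
  R: turn right, now facing North
  F2: move forward 2, now at (row=5, col=10)
  F5: move forward 2/5 (blocked), now at (row=3, col=10)
Final: (row=3, col=10), facing North

Answer: Final position: (row=3, col=10), facing North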